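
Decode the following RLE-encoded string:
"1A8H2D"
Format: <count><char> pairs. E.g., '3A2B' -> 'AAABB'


Expanding each <count><char> pair:
  1A -> 'A'
  8H -> 'HHHHHHHH'
  2D -> 'DD'

Decoded = AHHHHHHHHDD


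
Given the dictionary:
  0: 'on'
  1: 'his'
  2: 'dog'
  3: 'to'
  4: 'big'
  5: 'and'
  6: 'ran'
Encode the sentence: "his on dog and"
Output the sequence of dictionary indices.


Look up each word in the dictionary:
  'his' -> 1
  'on' -> 0
  'dog' -> 2
  'and' -> 5

Encoded: [1, 0, 2, 5]


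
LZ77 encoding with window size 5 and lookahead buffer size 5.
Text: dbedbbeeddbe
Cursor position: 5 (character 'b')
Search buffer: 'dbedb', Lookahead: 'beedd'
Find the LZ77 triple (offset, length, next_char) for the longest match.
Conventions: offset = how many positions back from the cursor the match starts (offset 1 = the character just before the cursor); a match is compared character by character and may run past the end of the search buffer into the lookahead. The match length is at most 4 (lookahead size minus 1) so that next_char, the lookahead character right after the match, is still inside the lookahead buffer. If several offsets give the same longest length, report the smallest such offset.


Try each offset into the search buffer:
  offset=1 (pos 4, char 'b'): match length 1
  offset=2 (pos 3, char 'd'): match length 0
  offset=3 (pos 2, char 'e'): match length 0
  offset=4 (pos 1, char 'b'): match length 2
  offset=5 (pos 0, char 'd'): match length 0
Longest match has length 2 at offset 4.
next_char = character at position 5 + 2 = 7 -> 'e'

Best match: offset=4, length=2 (matching 'be' starting at position 1)
LZ77 triple: (4, 2, 'e')


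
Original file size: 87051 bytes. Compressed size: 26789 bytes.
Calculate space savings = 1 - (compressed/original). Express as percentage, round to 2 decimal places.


ratio = compressed/original = 26789/87051 = 0.307739
savings = 1 - ratio = 1 - 0.307739 = 0.692261
as a percentage: 0.692261 * 100 = 69.23%

Space savings = 1 - 26789/87051 = 69.23%


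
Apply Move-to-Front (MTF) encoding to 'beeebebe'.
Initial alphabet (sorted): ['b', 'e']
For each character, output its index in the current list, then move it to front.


MTF encoding:
'b': index 0 in ['b', 'e'] -> ['b', 'e']
'e': index 1 in ['b', 'e'] -> ['e', 'b']
'e': index 0 in ['e', 'b'] -> ['e', 'b']
'e': index 0 in ['e', 'b'] -> ['e', 'b']
'b': index 1 in ['e', 'b'] -> ['b', 'e']
'e': index 1 in ['b', 'e'] -> ['e', 'b']
'b': index 1 in ['e', 'b'] -> ['b', 'e']
'e': index 1 in ['b', 'e'] -> ['e', 'b']


Output: [0, 1, 0, 0, 1, 1, 1, 1]


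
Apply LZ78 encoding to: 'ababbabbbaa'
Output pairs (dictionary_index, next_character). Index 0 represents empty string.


LZ78 encoding steps:
Dictionary: {0: ''}
Step 1: w='' (idx 0), next='a' -> output (0, 'a'), add 'a' as idx 1
Step 2: w='' (idx 0), next='b' -> output (0, 'b'), add 'b' as idx 2
Step 3: w='a' (idx 1), next='b' -> output (1, 'b'), add 'ab' as idx 3
Step 4: w='b' (idx 2), next='a' -> output (2, 'a'), add 'ba' as idx 4
Step 5: w='b' (idx 2), next='b' -> output (2, 'b'), add 'bb' as idx 5
Step 6: w='ba' (idx 4), next='a' -> output (4, 'a'), add 'baa' as idx 6


Encoded: [(0, 'a'), (0, 'b'), (1, 'b'), (2, 'a'), (2, 'b'), (4, 'a')]


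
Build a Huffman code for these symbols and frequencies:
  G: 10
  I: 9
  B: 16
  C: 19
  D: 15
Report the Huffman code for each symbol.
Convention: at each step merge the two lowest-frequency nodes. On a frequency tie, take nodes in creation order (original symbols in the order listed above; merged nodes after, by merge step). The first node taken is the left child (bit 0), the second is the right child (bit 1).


Huffman tree construction:
Step 1: Merge I(9) + G(10) = 19
Step 2: Merge D(15) + B(16) = 31
Step 3: Merge C(19) + (I+G)(19) = 38
Step 4: Merge (D+B)(31) + (C+(I+G))(38) = 69
Read each symbol's code off the tree from the root (left child = 0, right child = 1).

Codes:
  G: 111 (length 3)
  I: 110 (length 3)
  B: 01 (length 2)
  C: 10 (length 2)
  D: 00 (length 2)
Average code length: 157/69 = 2.2754 bits/symbol


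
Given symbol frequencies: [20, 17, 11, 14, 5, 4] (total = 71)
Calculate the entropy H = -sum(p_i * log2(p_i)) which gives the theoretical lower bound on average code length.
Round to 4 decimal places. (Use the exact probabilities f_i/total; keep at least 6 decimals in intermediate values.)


Per-symbol terms -p_i * log2(p_i) with p_i = f_i/71:
  p = 20/71 = 0.281690: log2(p) = -1.827819, -p*log2(p) = 0.514879
  p = 17/71 = 0.239437: log2(p) = -2.062284, -p*log2(p) = 0.493786
  p = 11/71 = 0.154930: log2(p) = -2.690316, -p*log2(p) = 0.416809
  p = 14/71 = 0.197183: log2(p) = -2.342392, -p*log2(p) = 0.461880
  p = 5/71 = 0.070423: log2(p) = -3.827819, -p*log2(p) = 0.269565
  p = 4/71 = 0.056338: log2(p) = -4.149747, -p*log2(p) = 0.233789
H = 0.514879 + 0.493786 + 0.416809 + 0.461880 + 0.269565 + 0.233789 = 2.390708

H = 2.3907 bits/symbol


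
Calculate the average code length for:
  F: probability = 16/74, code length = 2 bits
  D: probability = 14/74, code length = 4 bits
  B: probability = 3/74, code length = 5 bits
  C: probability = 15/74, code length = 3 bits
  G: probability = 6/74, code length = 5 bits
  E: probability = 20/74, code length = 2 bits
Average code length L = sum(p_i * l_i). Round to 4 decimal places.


Weighted contributions p_i * l_i:
  F: (16/74) * 2 = 32/74
  D: (14/74) * 4 = 56/74
  B: (3/74) * 5 = 15/74
  C: (15/74) * 3 = 45/74
  G: (6/74) * 5 = 30/74
  E: (20/74) * 2 = 40/74
Sum = (32 + 56 + 15 + 45 + 30 + 40)/74 = 218/74

L = 218/74 = 2.9459 bits/symbol


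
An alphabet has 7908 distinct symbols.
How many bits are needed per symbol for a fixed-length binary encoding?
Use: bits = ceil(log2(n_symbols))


log2(7908) = 12.9491
Bracket: 2^12 = 4096 < 7908 <= 2^13 = 8192
So ceil(log2(7908)) = 13

bits = ceil(log2(7908)) = ceil(12.9491) = 13 bits


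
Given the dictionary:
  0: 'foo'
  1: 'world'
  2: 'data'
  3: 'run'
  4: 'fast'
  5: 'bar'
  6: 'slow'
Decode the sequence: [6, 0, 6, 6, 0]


Look up each index in the dictionary:
  6 -> 'slow'
  0 -> 'foo'
  6 -> 'slow'
  6 -> 'slow'
  0 -> 'foo'

Decoded: "slow foo slow slow foo"


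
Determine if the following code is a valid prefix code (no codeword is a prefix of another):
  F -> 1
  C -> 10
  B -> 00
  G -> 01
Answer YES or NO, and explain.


Checking each pair (does one codeword prefix another?):
  F='1' vs C='10': prefix -- VIOLATION

NO -- this is NOT a valid prefix code. F (1) is a prefix of C (10).


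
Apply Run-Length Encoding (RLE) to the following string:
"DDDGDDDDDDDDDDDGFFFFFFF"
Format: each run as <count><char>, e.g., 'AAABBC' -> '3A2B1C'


Scanning runs left to right:
  i=0: run of 'D' x 3 -> '3D'
  i=3: run of 'G' x 1 -> '1G'
  i=4: run of 'D' x 11 -> '11D'
  i=15: run of 'G' x 1 -> '1G'
  i=16: run of 'F' x 7 -> '7F'

RLE = 3D1G11D1G7F


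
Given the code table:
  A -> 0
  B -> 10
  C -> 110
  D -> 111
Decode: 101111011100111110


Decoding:
10 -> B
111 -> D
10 -> B
111 -> D
0 -> A
0 -> A
111 -> D
110 -> C


Result: BDBDAADC


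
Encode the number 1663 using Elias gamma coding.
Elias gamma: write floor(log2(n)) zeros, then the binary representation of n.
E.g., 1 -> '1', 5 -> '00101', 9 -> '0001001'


num_bits = floor(log2(1663)) + 1 = 11
leading_zeros = num_bits - 1 = 10
binary(1663) = 11001111111

Elias gamma(1663) = '0000000000' + '11001111111' = 000000000011001111111 (21 bits)


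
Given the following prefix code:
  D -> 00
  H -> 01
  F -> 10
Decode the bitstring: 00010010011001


Decoding step by step:
Bits 00 -> D
Bits 01 -> H
Bits 00 -> D
Bits 10 -> F
Bits 01 -> H
Bits 10 -> F
Bits 01 -> H


Decoded message: DHDFHFH


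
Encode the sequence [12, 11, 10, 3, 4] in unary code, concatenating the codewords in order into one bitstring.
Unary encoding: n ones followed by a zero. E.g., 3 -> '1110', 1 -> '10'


Encode each number as n ones followed by a terminating 0:
  12 -> 1111111111110 (13 bits)
  11 -> 111111111110 (12 bits)
  10 -> 11111111110 (11 bits)
  3 -> 1110 (4 bits)
  4 -> 11110 (5 bits)
Total length = 13 + 12 + 11 + 4 + 5 = 45 bits.

Unary([12, 11, 10, 3, 4]) = 111111111111011111111111011111111110111011110 (45 bits)


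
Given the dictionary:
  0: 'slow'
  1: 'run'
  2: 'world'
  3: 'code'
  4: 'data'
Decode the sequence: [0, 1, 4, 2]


Look up each index in the dictionary:
  0 -> 'slow'
  1 -> 'run'
  4 -> 'data'
  2 -> 'world'

Decoded: "slow run data world"


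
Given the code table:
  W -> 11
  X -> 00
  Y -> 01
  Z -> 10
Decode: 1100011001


Decoding:
11 -> W
00 -> X
01 -> Y
10 -> Z
01 -> Y


Result: WXYZY


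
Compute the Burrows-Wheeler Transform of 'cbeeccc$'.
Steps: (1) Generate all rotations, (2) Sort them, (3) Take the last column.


Rotations (sorted):
  0: $cbeeccc -> last char: c
  1: beeccc$c -> last char: c
  2: c$cbeecc -> last char: c
  3: cbeeccc$ -> last char: $
  4: cc$cbeec -> last char: c
  5: ccc$cbee -> last char: e
  6: eccc$cbe -> last char: e
  7: eeccc$cb -> last char: b


BWT = ccc$ceeb


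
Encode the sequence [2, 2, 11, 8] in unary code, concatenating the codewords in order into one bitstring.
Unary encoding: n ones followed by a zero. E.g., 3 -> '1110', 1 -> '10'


Encode each number as n ones followed by a terminating 0:
  2 -> 110 (3 bits)
  2 -> 110 (3 bits)
  11 -> 111111111110 (12 bits)
  8 -> 111111110 (9 bits)
Total length = 3 + 3 + 12 + 9 = 27 bits.

Unary([2, 2, 11, 8]) = 110110111111111110111111110 (27 bits)


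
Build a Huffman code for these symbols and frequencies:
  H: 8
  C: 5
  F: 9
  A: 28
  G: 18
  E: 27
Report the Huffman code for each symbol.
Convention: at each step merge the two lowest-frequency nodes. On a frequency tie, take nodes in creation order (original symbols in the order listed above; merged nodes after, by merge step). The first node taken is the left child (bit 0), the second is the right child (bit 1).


Huffman tree construction:
Step 1: Merge C(5) + H(8) = 13
Step 2: Merge F(9) + (C+H)(13) = 22
Step 3: Merge G(18) + (F+(C+H))(22) = 40
Step 4: Merge E(27) + A(28) = 55
Step 5: Merge (G+(F+(C+H)))(40) + (E+A)(55) = 95
Read each symbol's code off the tree from the root (left child = 0, right child = 1).

Codes:
  H: 0111 (length 4)
  C: 0110 (length 4)
  F: 010 (length 3)
  A: 11 (length 2)
  G: 00 (length 2)
  E: 10 (length 2)
Average code length: 225/95 = 2.3684 bits/symbol


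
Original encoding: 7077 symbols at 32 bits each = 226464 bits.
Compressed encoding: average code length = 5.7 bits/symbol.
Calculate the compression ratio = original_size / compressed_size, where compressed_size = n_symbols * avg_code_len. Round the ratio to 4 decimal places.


original_size = n_symbols * orig_bits = 7077 * 32 = 226464 bits
compressed_size = n_symbols * avg_code_len = 7077 * 5.7 = 40338.9 bits
ratio = original_size / compressed_size = 226464 / 40338.9 = 5.614

Compression ratio = 5.614


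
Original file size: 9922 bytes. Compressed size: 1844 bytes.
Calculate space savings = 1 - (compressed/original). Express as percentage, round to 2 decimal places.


ratio = compressed/original = 1844/9922 = 0.18585
savings = 1 - ratio = 1 - 0.18585 = 0.81415
as a percentage: 0.81415 * 100 = 81.42%

Space savings = 1 - 1844/9922 = 81.42%


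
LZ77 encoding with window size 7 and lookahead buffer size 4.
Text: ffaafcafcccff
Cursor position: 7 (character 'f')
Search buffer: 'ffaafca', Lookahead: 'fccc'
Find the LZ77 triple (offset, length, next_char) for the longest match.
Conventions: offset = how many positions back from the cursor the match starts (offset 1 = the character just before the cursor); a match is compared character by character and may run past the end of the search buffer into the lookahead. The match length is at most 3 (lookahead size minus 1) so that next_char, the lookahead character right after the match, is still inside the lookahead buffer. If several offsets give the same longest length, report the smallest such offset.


Try each offset into the search buffer:
  offset=1 (pos 6, char 'a'): match length 0
  offset=2 (pos 5, char 'c'): match length 0
  offset=3 (pos 4, char 'f'): match length 2
  offset=4 (pos 3, char 'a'): match length 0
  offset=5 (pos 2, char 'a'): match length 0
  offset=6 (pos 1, char 'f'): match length 1
  offset=7 (pos 0, char 'f'): match length 1
Longest match has length 2 at offset 3.
next_char = character at position 7 + 2 = 9 -> 'c'

Best match: offset=3, length=2 (matching 'fc' starting at position 4)
LZ77 triple: (3, 2, 'c')


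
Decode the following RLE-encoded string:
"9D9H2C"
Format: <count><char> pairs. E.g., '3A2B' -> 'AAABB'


Expanding each <count><char> pair:
  9D -> 'DDDDDDDDD'
  9H -> 'HHHHHHHHH'
  2C -> 'CC'

Decoded = DDDDDDDDDHHHHHHHHHCC


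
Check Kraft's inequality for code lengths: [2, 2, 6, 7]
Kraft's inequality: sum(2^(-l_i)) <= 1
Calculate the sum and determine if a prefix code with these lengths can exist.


Sum = 2^(-2) + 2^(-2) + 2^(-6) + 2^(-7)
    = 0.25 + 0.25 + 0.015625 + 0.0078125
    = 67/128 = 0.5234375
Since 0.5234375 <= 1, Kraft's inequality IS satisfied.
A prefix code with these lengths CAN exist.

Kraft sum = 0.5234375. Satisfied.


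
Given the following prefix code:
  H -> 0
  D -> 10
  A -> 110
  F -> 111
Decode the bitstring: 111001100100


Decoding step by step:
Bits 111 -> F
Bits 0 -> H
Bits 0 -> H
Bits 110 -> A
Bits 0 -> H
Bits 10 -> D
Bits 0 -> H


Decoded message: FHHAHDH


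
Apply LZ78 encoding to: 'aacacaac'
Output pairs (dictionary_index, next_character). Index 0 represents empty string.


LZ78 encoding steps:
Dictionary: {0: ''}
Step 1: w='' (idx 0), next='a' -> output (0, 'a'), add 'a' as idx 1
Step 2: w='a' (idx 1), next='c' -> output (1, 'c'), add 'ac' as idx 2
Step 3: w='ac' (idx 2), next='a' -> output (2, 'a'), add 'aca' as idx 3
Step 4: w='ac' (idx 2), end of input -> output (2, '')


Encoded: [(0, 'a'), (1, 'c'), (2, 'a'), (2, '')]


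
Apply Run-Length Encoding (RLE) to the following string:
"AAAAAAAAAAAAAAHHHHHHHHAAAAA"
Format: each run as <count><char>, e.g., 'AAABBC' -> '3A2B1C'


Scanning runs left to right:
  i=0: run of 'A' x 14 -> '14A'
  i=14: run of 'H' x 8 -> '8H'
  i=22: run of 'A' x 5 -> '5A'

RLE = 14A8H5A


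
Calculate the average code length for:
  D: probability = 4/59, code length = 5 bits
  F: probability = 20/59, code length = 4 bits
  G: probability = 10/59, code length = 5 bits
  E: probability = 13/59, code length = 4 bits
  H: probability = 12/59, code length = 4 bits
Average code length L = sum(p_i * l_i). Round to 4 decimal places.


Weighted contributions p_i * l_i:
  D: (4/59) * 5 = 20/59
  F: (20/59) * 4 = 80/59
  G: (10/59) * 5 = 50/59
  E: (13/59) * 4 = 52/59
  H: (12/59) * 4 = 48/59
Sum = (20 + 80 + 50 + 52 + 48)/59 = 250/59

L = 250/59 = 4.2373 bits/symbol


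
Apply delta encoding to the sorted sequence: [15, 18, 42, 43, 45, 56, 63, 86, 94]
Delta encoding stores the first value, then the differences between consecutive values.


First value: 15
Deltas:
  18 - 15 = 3
  42 - 18 = 24
  43 - 42 = 1
  45 - 43 = 2
  56 - 45 = 11
  63 - 56 = 7
  86 - 63 = 23
  94 - 86 = 8


Delta encoded: [15, 3, 24, 1, 2, 11, 7, 23, 8]


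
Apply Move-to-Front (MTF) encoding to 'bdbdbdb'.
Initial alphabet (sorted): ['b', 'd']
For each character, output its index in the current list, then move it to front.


MTF encoding:
'b': index 0 in ['b', 'd'] -> ['b', 'd']
'd': index 1 in ['b', 'd'] -> ['d', 'b']
'b': index 1 in ['d', 'b'] -> ['b', 'd']
'd': index 1 in ['b', 'd'] -> ['d', 'b']
'b': index 1 in ['d', 'b'] -> ['b', 'd']
'd': index 1 in ['b', 'd'] -> ['d', 'b']
'b': index 1 in ['d', 'b'] -> ['b', 'd']


Output: [0, 1, 1, 1, 1, 1, 1]


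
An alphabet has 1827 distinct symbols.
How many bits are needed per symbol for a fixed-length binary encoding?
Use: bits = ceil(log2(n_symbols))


log2(1827) = 10.8353
Bracket: 2^10 = 1024 < 1827 <= 2^11 = 2048
So ceil(log2(1827)) = 11

bits = ceil(log2(1827)) = ceil(10.8353) = 11 bits


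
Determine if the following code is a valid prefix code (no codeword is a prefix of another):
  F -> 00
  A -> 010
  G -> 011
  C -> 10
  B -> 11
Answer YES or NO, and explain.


Checking each pair (does one codeword prefix another?):
  F='00' vs A='010': no prefix
  F='00' vs G='011': no prefix
  F='00' vs C='10': no prefix
  F='00' vs B='11': no prefix
  A='010' vs F='00': no prefix
  A='010' vs G='011': no prefix
  A='010' vs C='10': no prefix
  A='010' vs B='11': no prefix
  G='011' vs F='00': no prefix
  G='011' vs A='010': no prefix
  G='011' vs C='10': no prefix
  G='011' vs B='11': no prefix
  C='10' vs F='00': no prefix
  C='10' vs A='010': no prefix
  C='10' vs G='011': no prefix
  C='10' vs B='11': no prefix
  B='11' vs F='00': no prefix
  B='11' vs A='010': no prefix
  B='11' vs G='011': no prefix
  B='11' vs C='10': no prefix
No violation found over all pairs.

YES -- this is a valid prefix code. No codeword is a prefix of any other codeword.


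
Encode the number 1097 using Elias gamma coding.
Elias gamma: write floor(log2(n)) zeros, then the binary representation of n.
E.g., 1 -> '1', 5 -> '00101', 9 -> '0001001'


num_bits = floor(log2(1097)) + 1 = 11
leading_zeros = num_bits - 1 = 10
binary(1097) = 10001001001

Elias gamma(1097) = '0000000000' + '10001001001' = 000000000010001001001 (21 bits)


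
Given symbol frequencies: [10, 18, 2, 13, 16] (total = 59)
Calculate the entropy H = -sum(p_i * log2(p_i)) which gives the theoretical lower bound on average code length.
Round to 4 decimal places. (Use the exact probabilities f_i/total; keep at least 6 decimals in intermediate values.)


Per-symbol terms -p_i * log2(p_i) with p_i = f_i/59:
  p = 10/59 = 0.169492: log2(p) = -2.560715, -p*log2(p) = 0.434019
  p = 18/59 = 0.305085: log2(p) = -1.712718, -p*log2(p) = 0.522524
  p = 2/59 = 0.033898: log2(p) = -4.882643, -p*log2(p) = 0.165513
  p = 13/59 = 0.220339: log2(p) = -2.182203, -p*log2(p) = 0.480824
  p = 16/59 = 0.271186: log2(p) = -1.882643, -p*log2(p) = 0.510547
H = 0.434019 + 0.522524 + 0.165513 + 0.480824 + 0.510547 = 2.113427

H = 2.1134 bits/symbol


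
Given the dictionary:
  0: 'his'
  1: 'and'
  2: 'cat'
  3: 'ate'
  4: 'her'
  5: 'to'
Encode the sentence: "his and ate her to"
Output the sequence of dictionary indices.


Look up each word in the dictionary:
  'his' -> 0
  'and' -> 1
  'ate' -> 3
  'her' -> 4
  'to' -> 5

Encoded: [0, 1, 3, 4, 5]


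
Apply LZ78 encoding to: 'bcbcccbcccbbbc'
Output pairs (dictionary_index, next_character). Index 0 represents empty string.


LZ78 encoding steps:
Dictionary: {0: ''}
Step 1: w='' (idx 0), next='b' -> output (0, 'b'), add 'b' as idx 1
Step 2: w='' (idx 0), next='c' -> output (0, 'c'), add 'c' as idx 2
Step 3: w='b' (idx 1), next='c' -> output (1, 'c'), add 'bc' as idx 3
Step 4: w='c' (idx 2), next='c' -> output (2, 'c'), add 'cc' as idx 4
Step 5: w='bc' (idx 3), next='c' -> output (3, 'c'), add 'bcc' as idx 5
Step 6: w='c' (idx 2), next='b' -> output (2, 'b'), add 'cb' as idx 6
Step 7: w='b' (idx 1), next='b' -> output (1, 'b'), add 'bb' as idx 7
Step 8: w='c' (idx 2), end of input -> output (2, '')


Encoded: [(0, 'b'), (0, 'c'), (1, 'c'), (2, 'c'), (3, 'c'), (2, 'b'), (1, 'b'), (2, '')]


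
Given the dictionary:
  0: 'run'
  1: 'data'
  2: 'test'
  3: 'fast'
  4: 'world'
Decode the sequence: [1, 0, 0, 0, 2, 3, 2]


Look up each index in the dictionary:
  1 -> 'data'
  0 -> 'run'
  0 -> 'run'
  0 -> 'run'
  2 -> 'test'
  3 -> 'fast'
  2 -> 'test'

Decoded: "data run run run test fast test"


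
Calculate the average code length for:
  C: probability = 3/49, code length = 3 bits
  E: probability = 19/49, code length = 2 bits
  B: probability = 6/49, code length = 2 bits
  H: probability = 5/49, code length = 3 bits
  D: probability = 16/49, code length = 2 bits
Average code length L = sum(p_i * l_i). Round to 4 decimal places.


Weighted contributions p_i * l_i:
  C: (3/49) * 3 = 9/49
  E: (19/49) * 2 = 38/49
  B: (6/49) * 2 = 12/49
  H: (5/49) * 3 = 15/49
  D: (16/49) * 2 = 32/49
Sum = (9 + 38 + 12 + 15 + 32)/49 = 106/49

L = 106/49 = 2.1633 bits/symbol


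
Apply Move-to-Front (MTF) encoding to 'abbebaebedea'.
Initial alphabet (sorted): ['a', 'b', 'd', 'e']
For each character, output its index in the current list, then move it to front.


MTF encoding:
'a': index 0 in ['a', 'b', 'd', 'e'] -> ['a', 'b', 'd', 'e']
'b': index 1 in ['a', 'b', 'd', 'e'] -> ['b', 'a', 'd', 'e']
'b': index 0 in ['b', 'a', 'd', 'e'] -> ['b', 'a', 'd', 'e']
'e': index 3 in ['b', 'a', 'd', 'e'] -> ['e', 'b', 'a', 'd']
'b': index 1 in ['e', 'b', 'a', 'd'] -> ['b', 'e', 'a', 'd']
'a': index 2 in ['b', 'e', 'a', 'd'] -> ['a', 'b', 'e', 'd']
'e': index 2 in ['a', 'b', 'e', 'd'] -> ['e', 'a', 'b', 'd']
'b': index 2 in ['e', 'a', 'b', 'd'] -> ['b', 'e', 'a', 'd']
'e': index 1 in ['b', 'e', 'a', 'd'] -> ['e', 'b', 'a', 'd']
'd': index 3 in ['e', 'b', 'a', 'd'] -> ['d', 'e', 'b', 'a']
'e': index 1 in ['d', 'e', 'b', 'a'] -> ['e', 'd', 'b', 'a']
'a': index 3 in ['e', 'd', 'b', 'a'] -> ['a', 'e', 'd', 'b']


Output: [0, 1, 0, 3, 1, 2, 2, 2, 1, 3, 1, 3]


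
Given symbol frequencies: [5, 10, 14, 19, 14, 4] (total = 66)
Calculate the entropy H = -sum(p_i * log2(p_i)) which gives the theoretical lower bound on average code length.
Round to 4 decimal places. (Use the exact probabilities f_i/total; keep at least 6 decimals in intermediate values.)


Per-symbol terms -p_i * log2(p_i) with p_i = f_i/66:
  p = 5/66 = 0.075758: log2(p) = -3.722466, -p*log2(p) = 0.282005
  p = 10/66 = 0.151515: log2(p) = -2.722466, -p*log2(p) = 0.412495
  p = 14/66 = 0.212121: log2(p) = -2.237039, -p*log2(p) = 0.474523
  p = 19/66 = 0.287879: log2(p) = -1.796467, -p*log2(p) = 0.517165
  p = 14/66 = 0.212121: log2(p) = -2.237039, -p*log2(p) = 0.474523
  p = 4/66 = 0.060606: log2(p) = -4.044394, -p*log2(p) = 0.245115
H = 0.282005 + 0.412495 + 0.474523 + 0.517165 + 0.474523 + 0.245115 = 2.405826

H = 2.4058 bits/symbol


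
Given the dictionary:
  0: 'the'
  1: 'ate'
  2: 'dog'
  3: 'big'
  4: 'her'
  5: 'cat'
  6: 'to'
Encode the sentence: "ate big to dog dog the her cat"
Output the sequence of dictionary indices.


Look up each word in the dictionary:
  'ate' -> 1
  'big' -> 3
  'to' -> 6
  'dog' -> 2
  'dog' -> 2
  'the' -> 0
  'her' -> 4
  'cat' -> 5

Encoded: [1, 3, 6, 2, 2, 0, 4, 5]


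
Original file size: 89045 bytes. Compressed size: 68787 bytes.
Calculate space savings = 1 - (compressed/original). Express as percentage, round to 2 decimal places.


ratio = compressed/original = 68787/89045 = 0.772497
savings = 1 - ratio = 1 - 0.772497 = 0.227503
as a percentage: 0.227503 * 100 = 22.75%

Space savings = 1 - 68787/89045 = 22.75%


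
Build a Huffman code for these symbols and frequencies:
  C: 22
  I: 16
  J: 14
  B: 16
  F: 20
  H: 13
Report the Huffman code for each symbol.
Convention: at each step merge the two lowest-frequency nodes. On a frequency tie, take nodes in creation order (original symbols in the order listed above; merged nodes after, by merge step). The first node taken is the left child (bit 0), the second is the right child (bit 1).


Huffman tree construction:
Step 1: Merge H(13) + J(14) = 27
Step 2: Merge I(16) + B(16) = 32
Step 3: Merge F(20) + C(22) = 42
Step 4: Merge (H+J)(27) + (I+B)(32) = 59
Step 5: Merge (F+C)(42) + ((H+J)+(I+B))(59) = 101
Read each symbol's code off the tree from the root (left child = 0, right child = 1).

Codes:
  C: 01 (length 2)
  I: 110 (length 3)
  J: 101 (length 3)
  B: 111 (length 3)
  F: 00 (length 2)
  H: 100 (length 3)
Average code length: 261/101 = 2.5842 bits/symbol


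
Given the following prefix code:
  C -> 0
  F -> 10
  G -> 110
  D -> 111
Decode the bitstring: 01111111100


Decoding step by step:
Bits 0 -> C
Bits 111 -> D
Bits 111 -> D
Bits 110 -> G
Bits 0 -> C


Decoded message: CDDGC


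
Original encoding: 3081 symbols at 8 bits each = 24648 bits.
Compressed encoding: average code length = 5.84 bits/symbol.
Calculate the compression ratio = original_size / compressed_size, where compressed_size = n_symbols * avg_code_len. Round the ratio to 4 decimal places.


original_size = n_symbols * orig_bits = 3081 * 8 = 24648 bits
compressed_size = n_symbols * avg_code_len = 3081 * 5.84 = 17993.04 bits
ratio = original_size / compressed_size = 24648 / 17993.04 = 1.3699

Compression ratio = 1.3699


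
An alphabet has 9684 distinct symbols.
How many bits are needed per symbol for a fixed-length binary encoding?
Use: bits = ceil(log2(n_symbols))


log2(9684) = 13.2414
Bracket: 2^13 = 8192 < 9684 <= 2^14 = 16384
So ceil(log2(9684)) = 14

bits = ceil(log2(9684)) = ceil(13.2414) = 14 bits


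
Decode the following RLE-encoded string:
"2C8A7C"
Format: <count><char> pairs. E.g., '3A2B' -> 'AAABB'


Expanding each <count><char> pair:
  2C -> 'CC'
  8A -> 'AAAAAAAA'
  7C -> 'CCCCCCC'

Decoded = CCAAAAAAAACCCCCCC


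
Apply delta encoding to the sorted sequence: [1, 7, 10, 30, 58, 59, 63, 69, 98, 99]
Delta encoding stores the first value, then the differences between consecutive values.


First value: 1
Deltas:
  7 - 1 = 6
  10 - 7 = 3
  30 - 10 = 20
  58 - 30 = 28
  59 - 58 = 1
  63 - 59 = 4
  69 - 63 = 6
  98 - 69 = 29
  99 - 98 = 1


Delta encoded: [1, 6, 3, 20, 28, 1, 4, 6, 29, 1]


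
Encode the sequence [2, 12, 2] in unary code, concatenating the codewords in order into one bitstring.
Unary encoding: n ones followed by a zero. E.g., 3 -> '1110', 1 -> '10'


Encode each number as n ones followed by a terminating 0:
  2 -> 110 (3 bits)
  12 -> 1111111111110 (13 bits)
  2 -> 110 (3 bits)
Total length = 3 + 13 + 3 = 19 bits.

Unary([2, 12, 2]) = 1101111111111110110 (19 bits)


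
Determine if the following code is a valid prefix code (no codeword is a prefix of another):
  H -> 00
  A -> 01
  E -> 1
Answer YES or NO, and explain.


Checking each pair (does one codeword prefix another?):
  H='00' vs A='01': no prefix
  H='00' vs E='1': no prefix
  A='01' vs H='00': no prefix
  A='01' vs E='1': no prefix
  E='1' vs H='00': no prefix
  E='1' vs A='01': no prefix
No violation found over all pairs.

YES -- this is a valid prefix code. No codeword is a prefix of any other codeword.


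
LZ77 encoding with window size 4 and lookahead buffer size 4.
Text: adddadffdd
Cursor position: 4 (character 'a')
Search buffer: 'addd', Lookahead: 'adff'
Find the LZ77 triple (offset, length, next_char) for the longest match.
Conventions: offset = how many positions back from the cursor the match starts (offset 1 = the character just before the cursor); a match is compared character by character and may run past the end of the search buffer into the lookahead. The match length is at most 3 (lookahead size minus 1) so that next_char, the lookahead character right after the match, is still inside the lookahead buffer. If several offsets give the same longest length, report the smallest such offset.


Try each offset into the search buffer:
  offset=1 (pos 3, char 'd'): match length 0
  offset=2 (pos 2, char 'd'): match length 0
  offset=3 (pos 1, char 'd'): match length 0
  offset=4 (pos 0, char 'a'): match length 2
Longest match has length 2 at offset 4.
next_char = character at position 4 + 2 = 6 -> 'f'

Best match: offset=4, length=2 (matching 'ad' starting at position 0)
LZ77 triple: (4, 2, 'f')


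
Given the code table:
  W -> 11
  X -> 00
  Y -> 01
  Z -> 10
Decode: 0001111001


Decoding:
00 -> X
01 -> Y
11 -> W
10 -> Z
01 -> Y


Result: XYWZY


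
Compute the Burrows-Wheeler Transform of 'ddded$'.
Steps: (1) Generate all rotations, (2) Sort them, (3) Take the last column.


Rotations (sorted):
  0: $ddded -> last char: d
  1: d$ddde -> last char: e
  2: ddded$ -> last char: $
  3: dded$d -> last char: d
  4: ded$dd -> last char: d
  5: ed$ddd -> last char: d


BWT = de$ddd


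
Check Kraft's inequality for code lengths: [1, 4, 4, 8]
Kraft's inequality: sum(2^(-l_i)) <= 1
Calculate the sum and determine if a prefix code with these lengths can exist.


Sum = 2^(-1) + 2^(-4) + 2^(-4) + 2^(-8)
    = 0.5 + 0.0625 + 0.0625 + 0.00390625
    = 161/256 = 0.62890625
Since 0.62890625 <= 1, Kraft's inequality IS satisfied.
A prefix code with these lengths CAN exist.

Kraft sum = 0.62890625. Satisfied.


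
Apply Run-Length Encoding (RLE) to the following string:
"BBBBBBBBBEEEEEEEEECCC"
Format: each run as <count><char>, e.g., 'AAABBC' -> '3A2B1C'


Scanning runs left to right:
  i=0: run of 'B' x 9 -> '9B'
  i=9: run of 'E' x 9 -> '9E'
  i=18: run of 'C' x 3 -> '3C'

RLE = 9B9E3C


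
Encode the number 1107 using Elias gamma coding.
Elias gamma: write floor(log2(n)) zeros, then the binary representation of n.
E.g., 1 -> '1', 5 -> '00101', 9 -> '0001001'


num_bits = floor(log2(1107)) + 1 = 11
leading_zeros = num_bits - 1 = 10
binary(1107) = 10001010011

Elias gamma(1107) = '0000000000' + '10001010011' = 000000000010001010011 (21 bits)


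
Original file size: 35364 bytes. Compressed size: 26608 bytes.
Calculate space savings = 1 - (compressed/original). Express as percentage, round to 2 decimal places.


ratio = compressed/original = 26608/35364 = 0.752404
savings = 1 - ratio = 1 - 0.752404 = 0.247596
as a percentage: 0.247596 * 100 = 24.76%

Space savings = 1 - 26608/35364 = 24.76%


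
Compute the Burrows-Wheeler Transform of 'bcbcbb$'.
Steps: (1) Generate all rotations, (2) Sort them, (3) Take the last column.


Rotations (sorted):
  0: $bcbcbb -> last char: b
  1: b$bcbcb -> last char: b
  2: bb$bcbc -> last char: c
  3: bcbb$bc -> last char: c
  4: bcbcbb$ -> last char: $
  5: cbb$bcb -> last char: b
  6: cbcbb$b -> last char: b


BWT = bbcc$bb


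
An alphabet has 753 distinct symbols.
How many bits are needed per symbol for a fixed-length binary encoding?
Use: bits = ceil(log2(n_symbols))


log2(753) = 9.5565
Bracket: 2^9 = 512 < 753 <= 2^10 = 1024
So ceil(log2(753)) = 10

bits = ceil(log2(753)) = ceil(9.5565) = 10 bits


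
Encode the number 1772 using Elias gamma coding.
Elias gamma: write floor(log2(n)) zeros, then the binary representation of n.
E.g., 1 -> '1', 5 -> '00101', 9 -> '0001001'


num_bits = floor(log2(1772)) + 1 = 11
leading_zeros = num_bits - 1 = 10
binary(1772) = 11011101100

Elias gamma(1772) = '0000000000' + '11011101100' = 000000000011011101100 (21 bits)


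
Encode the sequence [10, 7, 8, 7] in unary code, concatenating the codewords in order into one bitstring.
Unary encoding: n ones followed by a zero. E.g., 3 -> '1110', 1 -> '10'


Encode each number as n ones followed by a terminating 0:
  10 -> 11111111110 (11 bits)
  7 -> 11111110 (8 bits)
  8 -> 111111110 (9 bits)
  7 -> 11111110 (8 bits)
Total length = 11 + 8 + 9 + 8 = 36 bits.

Unary([10, 7, 8, 7]) = 111111111101111111011111111011111110 (36 bits)


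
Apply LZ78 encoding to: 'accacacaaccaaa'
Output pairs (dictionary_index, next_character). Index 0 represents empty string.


LZ78 encoding steps:
Dictionary: {0: ''}
Step 1: w='' (idx 0), next='a' -> output (0, 'a'), add 'a' as idx 1
Step 2: w='' (idx 0), next='c' -> output (0, 'c'), add 'c' as idx 2
Step 3: w='c' (idx 2), next='a' -> output (2, 'a'), add 'ca' as idx 3
Step 4: w='ca' (idx 3), next='c' -> output (3, 'c'), add 'cac' as idx 4
Step 5: w='a' (idx 1), next='a' -> output (1, 'a'), add 'aa' as idx 5
Step 6: w='c' (idx 2), next='c' -> output (2, 'c'), add 'cc' as idx 6
Step 7: w='aa' (idx 5), next='a' -> output (5, 'a'), add 'aaa' as idx 7


Encoded: [(0, 'a'), (0, 'c'), (2, 'a'), (3, 'c'), (1, 'a'), (2, 'c'), (5, 'a')]


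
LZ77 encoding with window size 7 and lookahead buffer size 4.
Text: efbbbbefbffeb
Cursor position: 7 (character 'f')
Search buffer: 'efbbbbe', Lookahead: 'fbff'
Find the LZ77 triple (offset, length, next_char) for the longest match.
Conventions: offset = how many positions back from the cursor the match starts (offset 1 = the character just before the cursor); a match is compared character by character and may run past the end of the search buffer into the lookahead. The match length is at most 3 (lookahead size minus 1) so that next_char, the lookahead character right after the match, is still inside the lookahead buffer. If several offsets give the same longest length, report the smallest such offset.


Try each offset into the search buffer:
  offset=1 (pos 6, char 'e'): match length 0
  offset=2 (pos 5, char 'b'): match length 0
  offset=3 (pos 4, char 'b'): match length 0
  offset=4 (pos 3, char 'b'): match length 0
  offset=5 (pos 2, char 'b'): match length 0
  offset=6 (pos 1, char 'f'): match length 2
  offset=7 (pos 0, char 'e'): match length 0
Longest match has length 2 at offset 6.
next_char = character at position 7 + 2 = 9 -> 'f'

Best match: offset=6, length=2 (matching 'fb' starting at position 1)
LZ77 triple: (6, 2, 'f')


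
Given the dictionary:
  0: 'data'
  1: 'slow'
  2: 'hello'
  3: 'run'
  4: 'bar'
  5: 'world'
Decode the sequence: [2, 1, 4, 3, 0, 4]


Look up each index in the dictionary:
  2 -> 'hello'
  1 -> 'slow'
  4 -> 'bar'
  3 -> 'run'
  0 -> 'data'
  4 -> 'bar'

Decoded: "hello slow bar run data bar"


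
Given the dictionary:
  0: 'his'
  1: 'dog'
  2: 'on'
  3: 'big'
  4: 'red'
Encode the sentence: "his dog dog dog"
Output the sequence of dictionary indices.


Look up each word in the dictionary:
  'his' -> 0
  'dog' -> 1
  'dog' -> 1
  'dog' -> 1

Encoded: [0, 1, 1, 1]


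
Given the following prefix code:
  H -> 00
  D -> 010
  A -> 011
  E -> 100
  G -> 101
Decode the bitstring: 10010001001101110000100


Decoding step by step:
Bits 100 -> E
Bits 100 -> E
Bits 010 -> D
Bits 011 -> A
Bits 011 -> A
Bits 100 -> E
Bits 00 -> H
Bits 100 -> E


Decoded message: EEDAAEHE


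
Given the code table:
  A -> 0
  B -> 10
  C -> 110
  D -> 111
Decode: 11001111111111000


Decoding:
110 -> C
0 -> A
111 -> D
111 -> D
111 -> D
10 -> B
0 -> A
0 -> A


Result: CADDDBAA


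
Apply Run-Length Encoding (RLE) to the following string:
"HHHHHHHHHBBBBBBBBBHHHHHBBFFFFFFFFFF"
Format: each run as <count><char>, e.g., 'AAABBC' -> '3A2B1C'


Scanning runs left to right:
  i=0: run of 'H' x 9 -> '9H'
  i=9: run of 'B' x 9 -> '9B'
  i=18: run of 'H' x 5 -> '5H'
  i=23: run of 'B' x 2 -> '2B'
  i=25: run of 'F' x 10 -> '10F'

RLE = 9H9B5H2B10F


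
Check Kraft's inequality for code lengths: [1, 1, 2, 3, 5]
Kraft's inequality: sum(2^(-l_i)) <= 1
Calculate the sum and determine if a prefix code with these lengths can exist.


Sum = 2^(-1) + 2^(-1) + 2^(-2) + 2^(-3) + 2^(-5)
    = 0.5 + 0.5 + 0.25 + 0.125 + 0.03125
    = 45/32 = 1.40625
Since 1.40625 > 1, Kraft's inequality is NOT satisfied.
A prefix code with these lengths CANNOT exist.

Kraft sum = 1.40625. Not satisfied.


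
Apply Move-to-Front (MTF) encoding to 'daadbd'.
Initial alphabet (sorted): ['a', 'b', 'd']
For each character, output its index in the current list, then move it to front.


MTF encoding:
'd': index 2 in ['a', 'b', 'd'] -> ['d', 'a', 'b']
'a': index 1 in ['d', 'a', 'b'] -> ['a', 'd', 'b']
'a': index 0 in ['a', 'd', 'b'] -> ['a', 'd', 'b']
'd': index 1 in ['a', 'd', 'b'] -> ['d', 'a', 'b']
'b': index 2 in ['d', 'a', 'b'] -> ['b', 'd', 'a']
'd': index 1 in ['b', 'd', 'a'] -> ['d', 'b', 'a']


Output: [2, 1, 0, 1, 2, 1]


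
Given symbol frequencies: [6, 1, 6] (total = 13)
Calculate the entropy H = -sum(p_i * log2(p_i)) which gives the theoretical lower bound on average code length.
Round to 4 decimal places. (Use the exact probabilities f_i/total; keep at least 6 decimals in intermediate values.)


Per-symbol terms -p_i * log2(p_i) with p_i = f_i/13:
  p = 6/13 = 0.461538: log2(p) = -1.115477, -p*log2(p) = 0.514836
  p = 1/13 = 0.076923: log2(p) = -3.700440, -p*log2(p) = 0.284649
  p = 6/13 = 0.461538: log2(p) = -1.115477, -p*log2(p) = 0.514836
H = 0.514836 + 0.284649 + 0.514836 = 1.314321

H = 1.3143 bits/symbol


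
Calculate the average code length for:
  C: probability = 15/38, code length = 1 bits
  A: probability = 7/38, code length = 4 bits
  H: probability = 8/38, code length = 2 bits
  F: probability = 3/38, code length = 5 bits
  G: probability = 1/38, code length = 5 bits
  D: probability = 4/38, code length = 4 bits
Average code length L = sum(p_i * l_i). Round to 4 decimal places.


Weighted contributions p_i * l_i:
  C: (15/38) * 1 = 15/38
  A: (7/38) * 4 = 28/38
  H: (8/38) * 2 = 16/38
  F: (3/38) * 5 = 15/38
  G: (1/38) * 5 = 5/38
  D: (4/38) * 4 = 16/38
Sum = (15 + 28 + 16 + 15 + 5 + 16)/38 = 95/38

L = 95/38 = 2.5000 bits/symbol


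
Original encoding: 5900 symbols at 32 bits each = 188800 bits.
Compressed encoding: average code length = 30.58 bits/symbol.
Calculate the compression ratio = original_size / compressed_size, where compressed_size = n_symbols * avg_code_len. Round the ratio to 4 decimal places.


original_size = n_symbols * orig_bits = 5900 * 32 = 188800 bits
compressed_size = n_symbols * avg_code_len = 5900 * 30.58 = 180422.0 bits
ratio = original_size / compressed_size = 188800 / 180422.0 = 1.0464

Compression ratio = 1.0464


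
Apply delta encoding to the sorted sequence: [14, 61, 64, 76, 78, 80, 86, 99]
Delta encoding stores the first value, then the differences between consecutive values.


First value: 14
Deltas:
  61 - 14 = 47
  64 - 61 = 3
  76 - 64 = 12
  78 - 76 = 2
  80 - 78 = 2
  86 - 80 = 6
  99 - 86 = 13


Delta encoded: [14, 47, 3, 12, 2, 2, 6, 13]


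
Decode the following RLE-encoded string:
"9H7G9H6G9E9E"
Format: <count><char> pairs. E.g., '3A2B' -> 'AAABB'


Expanding each <count><char> pair:
  9H -> 'HHHHHHHHH'
  7G -> 'GGGGGGG'
  9H -> 'HHHHHHHHH'
  6G -> 'GGGGGG'
  9E -> 'EEEEEEEEE'
  9E -> 'EEEEEEEEE'

Decoded = HHHHHHHHHGGGGGGGHHHHHHHHHGGGGGGEEEEEEEEEEEEEEEEEE


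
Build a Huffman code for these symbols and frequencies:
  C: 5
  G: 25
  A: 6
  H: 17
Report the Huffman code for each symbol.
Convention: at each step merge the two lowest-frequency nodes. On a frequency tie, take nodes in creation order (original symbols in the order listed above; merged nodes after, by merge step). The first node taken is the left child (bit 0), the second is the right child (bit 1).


Huffman tree construction:
Step 1: Merge C(5) + A(6) = 11
Step 2: Merge (C+A)(11) + H(17) = 28
Step 3: Merge G(25) + ((C+A)+H)(28) = 53
Read each symbol's code off the tree from the root (left child = 0, right child = 1).

Codes:
  C: 100 (length 3)
  G: 0 (length 1)
  A: 101 (length 3)
  H: 11 (length 2)
Average code length: 92/53 = 1.7358 bits/symbol


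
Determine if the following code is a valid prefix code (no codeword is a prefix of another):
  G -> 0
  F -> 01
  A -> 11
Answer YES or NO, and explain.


Checking each pair (does one codeword prefix another?):
  G='0' vs F='01': prefix -- VIOLATION

NO -- this is NOT a valid prefix code. G (0) is a prefix of F (01).


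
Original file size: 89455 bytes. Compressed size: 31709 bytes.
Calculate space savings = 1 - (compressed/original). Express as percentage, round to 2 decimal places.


ratio = compressed/original = 31709/89455 = 0.354469
savings = 1 - ratio = 1 - 0.354469 = 0.645531
as a percentage: 0.645531 * 100 = 64.55%

Space savings = 1 - 31709/89455 = 64.55%


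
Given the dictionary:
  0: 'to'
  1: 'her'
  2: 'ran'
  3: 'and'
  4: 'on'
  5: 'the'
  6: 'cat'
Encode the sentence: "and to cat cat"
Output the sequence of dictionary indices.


Look up each word in the dictionary:
  'and' -> 3
  'to' -> 0
  'cat' -> 6
  'cat' -> 6

Encoded: [3, 0, 6, 6]


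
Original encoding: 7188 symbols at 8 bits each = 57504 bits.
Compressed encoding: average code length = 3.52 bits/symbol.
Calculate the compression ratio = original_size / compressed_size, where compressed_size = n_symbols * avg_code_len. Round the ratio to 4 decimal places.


original_size = n_symbols * orig_bits = 7188 * 8 = 57504 bits
compressed_size = n_symbols * avg_code_len = 7188 * 3.52 = 25301.76 bits
ratio = original_size / compressed_size = 57504 / 25301.76 = 2.2727

Compression ratio = 2.2727


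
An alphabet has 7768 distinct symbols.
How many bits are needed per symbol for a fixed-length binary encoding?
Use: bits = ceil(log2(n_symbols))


log2(7768) = 12.9233
Bracket: 2^12 = 4096 < 7768 <= 2^13 = 8192
So ceil(log2(7768)) = 13

bits = ceil(log2(7768)) = ceil(12.9233) = 13 bits
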